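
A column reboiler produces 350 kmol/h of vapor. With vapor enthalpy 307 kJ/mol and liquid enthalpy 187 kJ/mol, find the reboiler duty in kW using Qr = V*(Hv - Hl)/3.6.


Qr = 350 * (307 - 187) / 3.6 = 350 * 120 / 3.6 = 11670

11670 kW


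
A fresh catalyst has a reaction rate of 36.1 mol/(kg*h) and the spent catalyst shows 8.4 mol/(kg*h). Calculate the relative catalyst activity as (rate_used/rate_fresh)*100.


Activity (%) = (rate_used / rate_fresh) * 100
rate_used = 8.4, rate_fresh = 36.1
= (8.4 / 36.1) * 100
= 0.2327 * 100 = 23.27

23.27 %


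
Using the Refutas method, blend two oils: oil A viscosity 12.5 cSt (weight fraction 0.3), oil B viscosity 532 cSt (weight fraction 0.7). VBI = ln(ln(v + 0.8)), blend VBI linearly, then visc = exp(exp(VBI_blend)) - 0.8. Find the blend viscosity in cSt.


Refutas method: VBN_i = 14.534*ln(ln(visc_i + 0.8)) + 10.975, blended linearly by mass fraction; since VBN is linear in VBI_i = ln(ln(visc_i + 0.8)) and the fractions sum to 1, blend VBI directly: visc = exp(exp(VBI_blend)) - 0.8
VBI_1 = ln(ln(12.5 + 0.8)) = 0.950794
VBI_2 = ln(ln(532 + 0.8)) = 1.83707
VBI_blend = 0.3 * 0.950794 + 0.7 * 1.83707 = 1.57119
visc_blend = exp(exp(1.57119)) - 0.8 = 122.2

122.2 cSt


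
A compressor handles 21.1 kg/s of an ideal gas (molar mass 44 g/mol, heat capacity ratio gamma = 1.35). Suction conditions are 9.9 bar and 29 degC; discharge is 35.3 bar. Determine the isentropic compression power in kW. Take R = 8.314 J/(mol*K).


Isentropic work: W = m*(gamma/(gamma-1))*(R*T1/MW)*((P2/P1)^((gamma-1)/gamma) - 1)
T1 = 29 + 273.15 = 302.15 K
Pressure ratio = 35.3 / 9.9 = 3.56566
Exponent = (1.35 - 1)/1.35 = 0.259259
(P2/P1)^exp - 1 = 3.56566^0.259259 - 1 = 0.390424
W = 21.1 * 1.35 / 0.35 * 8.314 * 302.15 / 44 * 0.390424 = 1814

1814 kW


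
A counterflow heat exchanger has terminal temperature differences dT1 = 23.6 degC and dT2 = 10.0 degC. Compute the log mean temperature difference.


LMTD = (dT1 - dT2) / ln(dT1/dT2)
= (23.6 - 10.0) / ln(23.6 / 10.0) = 13.6 / 0.858662 = 15.84

15.84 degC


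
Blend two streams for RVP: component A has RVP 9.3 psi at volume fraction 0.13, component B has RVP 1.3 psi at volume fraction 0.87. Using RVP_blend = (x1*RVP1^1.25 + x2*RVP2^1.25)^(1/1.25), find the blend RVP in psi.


Chevron index: RVP_blend = (sum xi*RVPi^1.25)^(1/1.25)
RVP^1.25 terms: 0.13 * 9.3^1.25 + 0.87 * 1.3^1.25 = 3.31896
RVP_blend = 3.31896^(1/1.25) = 2.611

2.611 psi


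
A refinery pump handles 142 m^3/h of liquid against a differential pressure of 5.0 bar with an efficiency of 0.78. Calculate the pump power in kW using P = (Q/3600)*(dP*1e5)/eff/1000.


Q = 142 / 3600 = 0.0394444 m^3/s
P = 0.0394444 * (5.0 * 1e5) / 0.78 / 1000 = 25.28

25.28 kW


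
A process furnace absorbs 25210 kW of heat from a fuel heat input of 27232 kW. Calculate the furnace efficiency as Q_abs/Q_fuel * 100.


Furnace efficiency = Q_absorbed / Q_fuel * 100
= 25210 / 27232 * 100 = 92.57

92.57 %


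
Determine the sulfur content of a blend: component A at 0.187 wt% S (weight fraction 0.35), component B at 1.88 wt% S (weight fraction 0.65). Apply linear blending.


Linear sulfur blending: S_blend = x1*S1 + x2*S2
Contribution 1: 0.35 * 0.187 = 0.06545 wt%
Contribution 2: 0.65 * 1.88 = 1.222 wt%
S_blend = 0.06545 + 1.222 = 1.28745

1.28745 wt%


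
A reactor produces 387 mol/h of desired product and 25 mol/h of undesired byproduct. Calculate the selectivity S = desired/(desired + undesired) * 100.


Selectivity = desired / (desired + undesired) * 100
Total products = 387 + 25 = 412 mol/h
S = 387 / 412 * 100
= 0.9393 * 100
= 93.93 %

93.93 %


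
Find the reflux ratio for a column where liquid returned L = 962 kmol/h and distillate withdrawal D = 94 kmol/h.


Reflux ratio definition: R = L / D (liquid returned / distillate withdrawn)
L = 962 kmol/h, D = 94 kmol/h
R = 962 / 94 = 10.23

10.23


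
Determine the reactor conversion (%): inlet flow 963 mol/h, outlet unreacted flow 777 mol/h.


X = (F_in - F_out) / F_in * 100
Moles reacted = 963 - 777 = 186
X = 186 / 963 * 100
= 0.1931 * 100
= 19.31 %

19.31 %


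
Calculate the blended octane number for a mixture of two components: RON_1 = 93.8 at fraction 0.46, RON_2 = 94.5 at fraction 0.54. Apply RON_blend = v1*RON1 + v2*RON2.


Linear blending: RON_blend = sum(vi * RONi)
Contribution 1: 0.46 * 93.8 = 43.148
Contribution 2: 0.54 * 94.5 = 51.03
RON_blend = 43.148 + 51.03 = 94.178

94.178


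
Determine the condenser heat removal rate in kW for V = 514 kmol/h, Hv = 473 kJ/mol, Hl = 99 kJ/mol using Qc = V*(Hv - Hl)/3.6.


Qc = 514 * (473 - 99) / 3.6 = 514 * 374 / 3.6 = 53400

53400 kW


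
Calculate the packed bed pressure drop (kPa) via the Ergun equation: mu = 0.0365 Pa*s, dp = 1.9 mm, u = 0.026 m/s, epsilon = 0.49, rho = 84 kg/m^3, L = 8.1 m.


dp = 1.9 mm = 0.0019 m
Viscous term = 150*0.0365*0.026*(1-0.49)^2 / (0.0019^2*0.49^3) = 87177.1
Inertial term = 1.75*84*0.026^2*(1-0.49) / (0.0019*0.49^3) = 226.721
dP/L = 87177.1 + 226.721 = 87403.8 Pa/m
dP = 87403.8 * 8.1 / 1000 = 708.0 kPa

708.0 kPa


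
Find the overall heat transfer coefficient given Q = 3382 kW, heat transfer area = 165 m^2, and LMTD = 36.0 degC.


From Q = U*A*LMTD, U = Q / (A * LMTD)
U = 3382 / (165 * 36.0) = 3382 / 5940 = 0.5694

0.5694 kW/(m^2*K)


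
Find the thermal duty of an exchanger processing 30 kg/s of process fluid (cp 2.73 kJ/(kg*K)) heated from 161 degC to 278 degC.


Q = m_dot * cp * delta_T
delta_T = 278 - 161 = 117 K
Q = 30 * 2.73 * 117
= 81.9 * 117
= 9582.3 kW

9582.3 kW


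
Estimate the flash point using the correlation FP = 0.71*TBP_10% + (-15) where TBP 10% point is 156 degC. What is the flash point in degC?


FP = 0.71 * 156 + (-15) = 95.76

95.76 degC


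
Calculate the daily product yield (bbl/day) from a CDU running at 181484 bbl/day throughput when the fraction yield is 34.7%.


Crude throughput = 181484 bbl/day
Fraction yield = 34.7%
yield = throughput * fraction / 100
yield = 181484 * 34.7 / 100 = 62974.948

62974.948 bbl/day


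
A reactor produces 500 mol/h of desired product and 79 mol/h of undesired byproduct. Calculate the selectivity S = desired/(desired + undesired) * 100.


Selectivity = desired / (desired + undesired) * 100
Total products = 500 + 79 = 579 mol/h
S = 500 / 579 * 100
= 0.8636 * 100
= 86.36 %

86.36 %


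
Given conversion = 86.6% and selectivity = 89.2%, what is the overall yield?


Overall yield = conversion (%) * selectivity (%) / 100
Conversion = 86.6%, Selectivity = 89.2%
Y = 86.6 * 89.2 / 100
= 77.2472 %

77.2472 %


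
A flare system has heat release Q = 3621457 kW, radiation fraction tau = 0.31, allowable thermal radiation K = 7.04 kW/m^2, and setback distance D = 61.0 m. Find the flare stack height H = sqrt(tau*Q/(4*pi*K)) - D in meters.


tau*Q/(4*pi*K) = 0.31 * 3621457 / (4 * pi * 7.04) = 12690
sqrt(12690) = 112.65
H = 112.65 - 61.0 = 51.65

51.65 m


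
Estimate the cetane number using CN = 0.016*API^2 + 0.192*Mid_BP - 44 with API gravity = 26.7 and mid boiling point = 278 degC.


CN = 0.016 * 26.7^2 + 0.192 * 278 - 44
CN = 11.40624 + 53.376 - 44 = 20.78224

20.78224


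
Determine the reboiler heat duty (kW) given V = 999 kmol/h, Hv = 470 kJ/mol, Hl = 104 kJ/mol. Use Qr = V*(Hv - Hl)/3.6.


Qr = 999 * (470 - 104) / 3.6 = 999 * 366 / 3.6 = 101600

101600 kW


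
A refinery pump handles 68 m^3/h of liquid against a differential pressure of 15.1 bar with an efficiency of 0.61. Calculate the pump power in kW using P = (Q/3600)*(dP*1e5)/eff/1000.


Q = 68 / 3600 = 0.0188889 m^3/s
P = 0.0188889 * (15.1 * 1e5) / 0.61 / 1000 = 46.76

46.76 kW


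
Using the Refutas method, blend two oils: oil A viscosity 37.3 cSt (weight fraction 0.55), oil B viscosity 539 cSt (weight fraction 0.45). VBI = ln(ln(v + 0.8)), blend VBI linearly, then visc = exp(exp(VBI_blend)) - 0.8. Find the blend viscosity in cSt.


Refutas method: VBN_i = 14.534*ln(ln(visc_i + 0.8)) + 10.975, blended linearly by mass fraction; since VBN is linear in VBI_i = ln(ln(visc_i + 0.8)) and the fractions sum to 1, blend VBI directly: visc = exp(exp(VBI_blend)) - 0.8
VBI_1 = ln(ln(37.3 + 0.8)) = 1.29204
VBI_2 = ln(ln(539 + 0.8)) = 1.83915
VBI_blend = 0.55 * 1.29204 + 0.45 * 1.83915 = 1.53824
visc_blend = exp(exp(1.53824)) - 0.8 = 104.5

104.5 cSt


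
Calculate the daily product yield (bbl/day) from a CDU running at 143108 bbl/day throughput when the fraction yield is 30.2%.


Crude throughput = 143108 bbl/day
Fraction yield = 30.2%
yield = throughput * fraction / 100
yield = 143108 * 30.2 / 100 = 43218.616

43218.616 bbl/day


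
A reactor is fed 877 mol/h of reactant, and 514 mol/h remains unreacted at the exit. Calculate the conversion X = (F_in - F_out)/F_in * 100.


X = (F_in - F_out) / F_in * 100
Moles reacted = 877 - 514 = 363
X = 363 / 877 * 100
= 0.4139 * 100
= 41.39 %

41.39 %


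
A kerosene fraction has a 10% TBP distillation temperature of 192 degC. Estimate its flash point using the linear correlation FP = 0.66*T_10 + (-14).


FP = 0.66 * 192 + (-14) = 112.72

112.72 degC


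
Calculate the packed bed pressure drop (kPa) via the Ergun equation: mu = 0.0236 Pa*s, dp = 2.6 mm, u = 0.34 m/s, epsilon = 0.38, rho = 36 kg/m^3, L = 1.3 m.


dp = 2.6 mm = 0.0026 m
Viscous term = 150*0.0236*0.34*(1-0.38)^2 / (0.0026^2*0.38^3) = 1247290
Inertial term = 1.75*36*0.34^2*(1-0.38) / (0.0026*0.38^3) = 31649.4
dP/L = 1247290 + 31649.4 = 1278940 Pa/m
dP = 1278940 * 1.3 / 1000 = 1663 kPa

1663 kPa


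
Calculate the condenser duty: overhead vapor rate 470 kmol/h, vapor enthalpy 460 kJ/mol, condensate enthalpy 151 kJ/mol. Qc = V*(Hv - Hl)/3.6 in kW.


Qc = 470 * (460 - 151) / 3.6 = 470 * 309 / 3.6 = 40340

40340 kW


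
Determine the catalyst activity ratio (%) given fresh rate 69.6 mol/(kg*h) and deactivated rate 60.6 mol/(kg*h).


Activity (%) = (rate_used / rate_fresh) * 100
rate_used = 60.6, rate_fresh = 69.6
= (60.6 / 69.6) * 100
= 0.8707 * 100 = 87.07

87.07 %


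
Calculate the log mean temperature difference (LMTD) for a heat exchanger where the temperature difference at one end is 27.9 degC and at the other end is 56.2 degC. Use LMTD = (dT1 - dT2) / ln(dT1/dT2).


LMTD = (dT1 - dT2) / ln(dT1/dT2)
= (27.9 - 56.2) / ln(27.9 / 56.2) = -28.3 / -0.70029 = 40.41

40.41 degC


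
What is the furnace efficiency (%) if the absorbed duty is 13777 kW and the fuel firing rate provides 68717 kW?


Furnace efficiency = Q_absorbed / Q_fuel * 100
= 13777 / 68717 * 100 = 20.05

20.05 %


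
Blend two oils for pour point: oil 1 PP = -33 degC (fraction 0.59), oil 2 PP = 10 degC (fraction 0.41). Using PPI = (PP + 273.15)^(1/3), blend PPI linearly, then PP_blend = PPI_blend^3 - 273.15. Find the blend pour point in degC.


PPI_1 = (-33 + 273.15)^(1/3) = 6.215759
PPI_2 = (10 + 273.15)^(1/3) = 6.566574
PPI_blend = 0.59 * 6.215759 + 0.41 * 6.566574 = 6.359593
PP_blend = 6.359593^3 - 273.15 = 257.2101 - 273.15 = -15.94

-15.94 degC


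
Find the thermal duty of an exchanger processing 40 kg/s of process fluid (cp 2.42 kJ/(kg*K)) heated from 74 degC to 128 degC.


Q = m_dot * cp * delta_T
delta_T = 128 - 74 = 54 K
Q = 40 * 2.42 * 54
= 96.8 * 54
= 5227.2 kW

5227.2 kW


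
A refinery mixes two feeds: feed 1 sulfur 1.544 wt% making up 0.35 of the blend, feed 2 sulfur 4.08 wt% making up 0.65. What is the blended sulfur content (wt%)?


Linear sulfur blending: S_blend = x1*S1 + x2*S2
Contribution 1: 0.35 * 1.544 = 0.5404 wt%
Contribution 2: 0.65 * 4.08 = 2.652 wt%
S_blend = 0.5404 + 2.652 = 3.1924

3.1924 wt%


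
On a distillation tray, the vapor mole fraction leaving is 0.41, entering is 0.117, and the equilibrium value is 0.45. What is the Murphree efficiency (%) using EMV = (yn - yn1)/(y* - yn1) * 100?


Murphree vapor efficiency: EMV = (y_n - y_(n-1)) / (y*_n - y_(n-1)) * 100
EMV = (0.41 - 0.117) / (0.45 - 0.117) * 100 = 0.293 / 0.333 * 100 = 87.99

87.99 %


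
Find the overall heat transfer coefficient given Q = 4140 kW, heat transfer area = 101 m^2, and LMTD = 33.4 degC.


From Q = U*A*LMTD, U = Q / (A * LMTD)
U = 4140 / (101 * 33.4) = 4140 / 3373.4 = 1.227

1.227 kW/(m^2*K)


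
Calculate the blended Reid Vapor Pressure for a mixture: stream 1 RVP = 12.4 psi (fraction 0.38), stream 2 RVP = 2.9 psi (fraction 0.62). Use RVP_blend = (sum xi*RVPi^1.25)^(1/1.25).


Chevron index: RVP_blend = (sum xi*RVPi^1.25)^(1/1.25)
RVP^1.25 terms: 0.38 * 12.4^1.25 + 0.62 * 2.9^1.25 = 11.1885
RVP_blend = 11.1885^(1/1.25) = 6.903

6.903 psi


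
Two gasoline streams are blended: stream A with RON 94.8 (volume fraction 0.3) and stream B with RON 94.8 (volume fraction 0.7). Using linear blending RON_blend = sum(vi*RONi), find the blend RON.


Linear blending: RON_blend = sum(vi * RONi)
Contribution 1: 0.3 * 94.8 = 28.44
Contribution 2: 0.7 * 94.8 = 66.36
RON_blend = 28.44 + 66.36 = 94.8

94.8


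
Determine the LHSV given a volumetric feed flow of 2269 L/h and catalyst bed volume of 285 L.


LHSV = volumetric feed rate / catalyst volume
= 2269 L/h / 285 L
= 7.961 h^-1

7.961 h^-1


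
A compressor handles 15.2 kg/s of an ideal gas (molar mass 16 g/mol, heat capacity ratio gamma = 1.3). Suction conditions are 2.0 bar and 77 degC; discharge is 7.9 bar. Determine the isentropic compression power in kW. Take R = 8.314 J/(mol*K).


Isentropic work: W = m*(gamma/(gamma-1))*(R*T1/MW)*((P2/P1)^((gamma-1)/gamma) - 1)
T1 = 77 + 273.15 = 350.15 K
Pressure ratio = 7.9 / 2.0 = 3.95
Exponent = (1.3 - 1)/1.3 = 0.230769
(P2/P1)^exp - 1 = 3.95^0.230769 - 1 = 0.373018
W = 15.2 * 1.3 / 0.3 * 8.314 * 350.15 / 16 * 0.373018 = 4470

4470 kW


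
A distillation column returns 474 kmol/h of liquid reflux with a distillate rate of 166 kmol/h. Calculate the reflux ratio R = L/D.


Reflux ratio definition: R = L / D (liquid returned / distillate withdrawn)
L = 474 kmol/h, D = 166 kmol/h
R = 474 / 166 = 2.855

2.855


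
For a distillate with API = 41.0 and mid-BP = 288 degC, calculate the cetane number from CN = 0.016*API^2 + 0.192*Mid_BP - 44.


CN = 0.016 * 41.0^2 + 0.192 * 288 - 44
CN = 26.896 + 55.296 - 44 = 38.192

38.192


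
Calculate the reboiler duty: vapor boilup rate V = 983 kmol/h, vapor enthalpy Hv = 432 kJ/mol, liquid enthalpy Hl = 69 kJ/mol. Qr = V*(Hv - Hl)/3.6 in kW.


Qr = 983 * (432 - 69) / 3.6 = 983 * 363 / 3.6 = 99120

99120 kW


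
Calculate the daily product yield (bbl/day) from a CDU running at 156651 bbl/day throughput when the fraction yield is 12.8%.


Crude throughput = 156651 bbl/day
Fraction yield = 12.8%
yield = throughput * fraction / 100
yield = 156651 * 12.8 / 100 = 20051.328

20051.328 bbl/day


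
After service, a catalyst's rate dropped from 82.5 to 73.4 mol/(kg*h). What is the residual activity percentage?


Activity (%) = (rate_used / rate_fresh) * 100
rate_used = 73.4, rate_fresh = 82.5
= (73.4 / 82.5) * 100
= 0.8897 * 100 = 88.97

88.97 %


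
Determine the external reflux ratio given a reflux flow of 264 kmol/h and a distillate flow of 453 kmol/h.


Reflux ratio definition: R = L / D (liquid returned / distillate withdrawn)
L = 264 kmol/h, D = 453 kmol/h
R = 264 / 453 = 0.5828

0.5828


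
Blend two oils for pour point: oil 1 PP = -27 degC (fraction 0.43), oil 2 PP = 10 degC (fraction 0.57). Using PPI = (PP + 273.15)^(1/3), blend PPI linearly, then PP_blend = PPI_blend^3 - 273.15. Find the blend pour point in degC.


PPI_1 = (-27 + 273.15)^(1/3) = 6.2671
PPI_2 = (10 + 273.15)^(1/3) = 6.566574
PPI_blend = 0.43 * 6.2671 + 0.57 * 6.566574 = 6.4378
PP_blend = 6.4378^3 - 273.15 = 266.8164 - 273.15 = -6.33

-6.33 degC


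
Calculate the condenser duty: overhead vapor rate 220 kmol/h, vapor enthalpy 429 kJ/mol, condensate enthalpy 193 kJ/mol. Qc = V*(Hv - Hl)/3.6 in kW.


Qc = 220 * (429 - 193) / 3.6 = 220 * 236 / 3.6 = 14420

14420 kW


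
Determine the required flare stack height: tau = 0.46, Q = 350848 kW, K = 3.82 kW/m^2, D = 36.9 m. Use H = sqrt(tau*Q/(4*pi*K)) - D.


tau*Q/(4*pi*K) = 0.46 * 350848 / (4 * pi * 3.82) = 3362.05
sqrt(3362.05) = 57.9832
H = 57.9832 - 36.9 = 21.08

21.08 m


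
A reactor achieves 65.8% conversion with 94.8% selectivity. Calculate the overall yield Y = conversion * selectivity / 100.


Overall yield = conversion (%) * selectivity (%) / 100
Conversion = 65.8%, Selectivity = 94.8%
Y = 65.8 * 94.8 / 100
= 62.3784 %

62.3784 %


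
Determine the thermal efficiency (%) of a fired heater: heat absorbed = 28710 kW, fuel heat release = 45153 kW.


Furnace efficiency = Q_absorbed / Q_fuel * 100
= 28710 / 45153 * 100 = 63.58

63.58 %


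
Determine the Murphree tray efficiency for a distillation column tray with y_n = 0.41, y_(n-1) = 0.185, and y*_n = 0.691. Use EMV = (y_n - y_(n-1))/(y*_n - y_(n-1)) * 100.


Murphree vapor efficiency: EMV = (y_n - y_(n-1)) / (y*_n - y_(n-1)) * 100
EMV = (0.41 - 0.185) / (0.691 - 0.185) * 100 = 0.225 / 0.506 * 100 = 44.47

44.47 %


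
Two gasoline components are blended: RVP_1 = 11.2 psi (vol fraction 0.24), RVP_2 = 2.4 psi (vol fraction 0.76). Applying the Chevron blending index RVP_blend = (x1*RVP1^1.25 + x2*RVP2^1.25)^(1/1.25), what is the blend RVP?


Chevron index: RVP_blend = (sum xi*RVPi^1.25)^(1/1.25)
RVP^1.25 terms: 0.24 * 11.2^1.25 + 0.76 * 2.4^1.25 = 7.18765
RVP_blend = 7.18765^(1/1.25) = 4.845

4.845 psi


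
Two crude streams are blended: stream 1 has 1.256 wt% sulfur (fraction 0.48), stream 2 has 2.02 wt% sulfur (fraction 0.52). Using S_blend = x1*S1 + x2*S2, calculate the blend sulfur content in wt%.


Linear sulfur blending: S_blend = x1*S1 + x2*S2
Contribution 1: 0.48 * 1.256 = 0.60288 wt%
Contribution 2: 0.52 * 2.02 = 1.0504 wt%
S_blend = 0.60288 + 1.0504 = 1.65328

1.65328 wt%


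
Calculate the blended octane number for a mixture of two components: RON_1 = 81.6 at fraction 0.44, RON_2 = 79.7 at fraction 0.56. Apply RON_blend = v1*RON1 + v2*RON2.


Linear blending: RON_blend = sum(vi * RONi)
Contribution 1: 0.44 * 81.6 = 35.904
Contribution 2: 0.56 * 79.7 = 44.632
RON_blend = 35.904 + 44.632 = 80.536

80.536


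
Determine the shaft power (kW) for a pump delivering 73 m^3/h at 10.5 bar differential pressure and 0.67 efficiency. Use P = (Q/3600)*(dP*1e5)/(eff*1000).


Q = 73 / 3600 = 0.0202778 m^3/s
P = 0.0202778 * (10.5 * 1e5) / 0.67 / 1000 = 31.78

31.78 kW


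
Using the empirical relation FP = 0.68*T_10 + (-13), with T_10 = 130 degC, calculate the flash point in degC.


FP = 0.68 * 130 + (-13) = 75.4

75.4 degC


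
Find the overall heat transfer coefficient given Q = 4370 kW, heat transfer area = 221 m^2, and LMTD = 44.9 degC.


From Q = U*A*LMTD, U = Q / (A * LMTD)
U = 4370 / (221 * 44.9) = 4370 / 9922.9 = 0.4404

0.4404 kW/(m^2*K)


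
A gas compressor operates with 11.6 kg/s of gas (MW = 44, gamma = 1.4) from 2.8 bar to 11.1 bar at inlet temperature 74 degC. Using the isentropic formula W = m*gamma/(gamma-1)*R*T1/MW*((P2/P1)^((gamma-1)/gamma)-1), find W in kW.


Isentropic work: W = m*(gamma/(gamma-1))*(R*T1/MW)*((P2/P1)^((gamma-1)/gamma) - 1)
T1 = 74 + 273.15 = 347.15 K
Pressure ratio = 11.1 / 2.8 = 3.96429
Exponent = (1.4 - 1)/1.4 = 0.285714
(P2/P1)^exp - 1 = 3.96429^0.285714 - 1 = 0.482191
W = 11.6 * 1.4 / 0.4 * 8.314 * 347.15 / 44 * 0.482191 = 1284

1284 kW


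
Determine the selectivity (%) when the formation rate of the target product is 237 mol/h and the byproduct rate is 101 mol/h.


Selectivity = desired / (desired + undesired) * 100
Total products = 237 + 101 = 338 mol/h
S = 237 / 338 * 100
= 0.7012 * 100
= 70.12 %

70.12 %


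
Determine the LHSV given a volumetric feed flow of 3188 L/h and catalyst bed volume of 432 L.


LHSV = volumetric feed rate / catalyst volume
= 3188 L/h / 432 L
= 7.380 h^-1

7.380 h^-1


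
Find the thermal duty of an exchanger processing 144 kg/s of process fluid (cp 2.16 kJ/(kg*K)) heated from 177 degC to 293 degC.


Q = m_dot * cp * delta_T
delta_T = 293 - 177 = 116 K
Q = 144 * 2.16 * 116
= 311.04 * 116
= 36080.64 kW

36080.64 kW


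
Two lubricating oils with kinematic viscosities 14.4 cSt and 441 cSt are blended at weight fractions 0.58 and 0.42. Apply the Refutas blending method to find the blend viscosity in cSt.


Refutas method: VBN_i = 14.534*ln(ln(visc_i + 0.8)) + 10.975, blended linearly by mass fraction; since VBN is linear in VBI_i = ln(ln(visc_i + 0.8)) and the fractions sum to 1, blend VBI directly: visc = exp(exp(VBI_blend)) - 0.8
VBI_1 = ln(ln(14.4 + 0.8)) = 1.00111
VBI_2 = ln(ln(441 + 0.8)) = 1.80679
VBI_blend = 0.58 * 1.00111 + 0.42 * 1.80679 = 1.3395
visc_blend = exp(exp(1.3395)) - 0.8 = 44.67

44.67 cSt


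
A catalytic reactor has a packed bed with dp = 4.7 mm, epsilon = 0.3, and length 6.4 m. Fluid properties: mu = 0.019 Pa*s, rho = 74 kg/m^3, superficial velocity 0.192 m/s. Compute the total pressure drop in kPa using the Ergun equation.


dp = 4.7 mm = 0.0047 m
Viscous term = 150*0.019*0.192*(1-0.3)^2 / (0.0047^2*0.3^3) = 449555
Inertial term = 1.75*74*0.192^2*(1-0.3) / (0.0047*0.3^3) = 26333.5
dP/L = 449555 + 26333.5 = 475888 Pa/m
dP = 475888 * 6.4 / 1000 = 3046 kPa

3046 kPa


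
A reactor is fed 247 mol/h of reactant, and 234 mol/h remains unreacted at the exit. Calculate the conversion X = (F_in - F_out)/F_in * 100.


X = (F_in - F_out) / F_in * 100
Moles reacted = 247 - 234 = 13
X = 13 / 247 * 100
= 0.05263 * 100
= 5.263 %

5.263 %


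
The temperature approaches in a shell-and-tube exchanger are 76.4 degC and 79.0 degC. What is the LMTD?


LMTD = (dT1 - dT2) / ln(dT1/dT2)
= (76.4 - 79.0) / ln(76.4 / 79.0) = -2.6 / -0.0334652 = 77.69

77.69 degC


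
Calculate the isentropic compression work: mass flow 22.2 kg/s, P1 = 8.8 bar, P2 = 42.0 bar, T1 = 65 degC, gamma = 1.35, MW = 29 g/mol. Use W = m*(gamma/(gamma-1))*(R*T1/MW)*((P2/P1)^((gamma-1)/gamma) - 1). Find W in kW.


Isentropic work: W = m*(gamma/(gamma-1))*(R*T1/MW)*((P2/P1)^((gamma-1)/gamma) - 1)
T1 = 65 + 273.15 = 338.15 K
Pressure ratio = 42.0 / 8.8 = 4.77273
Exponent = (1.35 - 1)/1.35 = 0.259259
(P2/P1)^exp - 1 = 4.77273^0.259259 - 1 = 0.499603
W = 22.2 * 1.35 / 0.35 * 8.314 * 338.15 / 29 * 0.499603 = 4147

4147 kW


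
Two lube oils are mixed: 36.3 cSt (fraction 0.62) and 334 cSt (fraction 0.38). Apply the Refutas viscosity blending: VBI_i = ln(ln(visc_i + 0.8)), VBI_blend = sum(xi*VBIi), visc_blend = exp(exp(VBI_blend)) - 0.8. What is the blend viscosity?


Refutas method: VBN_i = 14.534*ln(ln(visc_i + 0.8)) + 10.975, blended linearly by mass fraction; since VBN is linear in VBI_i = ln(ln(visc_i + 0.8)) and the fractions sum to 1, blend VBI directly: visc = exp(exp(VBI_blend)) - 0.8
VBI_1 = ln(ln(36.3 + 0.8)) = 1.28471
VBI_2 = ln(ln(334 + 0.8)) = 1.76019
VBI_blend = 0.62 * 1.28471 + 0.38 * 1.76019 = 1.46539
visc_blend = exp(exp(1.46539)) - 0.8 = 75.09

75.09 cSt


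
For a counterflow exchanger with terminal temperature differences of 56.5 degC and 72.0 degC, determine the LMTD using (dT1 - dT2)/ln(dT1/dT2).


LMTD = (dT1 - dT2) / ln(dT1/dT2)
= (56.5 - 72.0) / ln(56.5 / 72.0) = -15.5 / -0.242425 = 63.94

63.94 degC


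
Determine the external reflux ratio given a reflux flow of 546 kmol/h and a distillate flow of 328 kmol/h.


Reflux ratio definition: R = L / D (liquid returned / distillate withdrawn)
L = 546 kmol/h, D = 328 kmol/h
R = 546 / 328 = 1.665

1.665


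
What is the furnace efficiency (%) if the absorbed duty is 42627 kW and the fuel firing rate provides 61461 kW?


Furnace efficiency = Q_absorbed / Q_fuel * 100
= 42627 / 61461 * 100 = 69.36

69.36 %


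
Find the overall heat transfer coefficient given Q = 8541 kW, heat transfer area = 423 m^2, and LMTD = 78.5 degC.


From Q = U*A*LMTD, U = Q / (A * LMTD)
U = 8541 / (423 * 78.5) = 8541 / 33205.5 = 0.2572

0.2572 kW/(m^2*K)


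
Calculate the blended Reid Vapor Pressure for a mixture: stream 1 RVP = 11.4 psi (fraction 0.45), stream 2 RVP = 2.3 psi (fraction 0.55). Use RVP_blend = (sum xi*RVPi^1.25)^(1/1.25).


Chevron index: RVP_blend = (sum xi*RVPi^1.25)^(1/1.25)
RVP^1.25 terms: 0.45 * 11.4^1.25 + 0.55 * 2.3^1.25 = 10.9842
RVP_blend = 10.9842^(1/1.25) = 6.802

6.802 psi


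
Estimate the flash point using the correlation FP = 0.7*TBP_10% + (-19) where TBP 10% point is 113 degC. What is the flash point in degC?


FP = 0.7 * 113 + (-19) = 60.1

60.1 degC


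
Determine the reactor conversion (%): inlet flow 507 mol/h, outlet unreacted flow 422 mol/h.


X = (F_in - F_out) / F_in * 100
Moles reacted = 507 - 422 = 85
X = 85 / 507 * 100
= 0.1677 * 100
= 16.77 %

16.77 %


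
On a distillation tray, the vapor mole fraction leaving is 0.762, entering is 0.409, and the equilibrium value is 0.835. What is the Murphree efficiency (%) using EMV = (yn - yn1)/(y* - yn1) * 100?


Murphree vapor efficiency: EMV = (y_n - y_(n-1)) / (y*_n - y_(n-1)) * 100
EMV = (0.762 - 0.409) / (0.835 - 0.409) * 100 = 0.353 / 0.426 * 100 = 82.86

82.86 %


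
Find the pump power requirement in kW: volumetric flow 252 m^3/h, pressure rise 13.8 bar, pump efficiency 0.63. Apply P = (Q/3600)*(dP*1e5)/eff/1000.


Q = 252 / 3600 = 0.07 m^3/s
P = 0.07 * (13.8 * 1e5) / 0.63 / 1000 = 153.3

153.3 kW


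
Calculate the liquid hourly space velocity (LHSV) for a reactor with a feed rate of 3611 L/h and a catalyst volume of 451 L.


LHSV = volumetric feed rate / catalyst volume
= 3611 L/h / 451 L
= 8.007 h^-1

8.007 h^-1


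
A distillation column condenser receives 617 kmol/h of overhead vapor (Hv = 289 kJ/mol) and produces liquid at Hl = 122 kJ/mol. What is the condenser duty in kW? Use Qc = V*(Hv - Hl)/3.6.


Qc = 617 * (289 - 122) / 3.6 = 617 * 167 / 3.6 = 28620

28620 kW


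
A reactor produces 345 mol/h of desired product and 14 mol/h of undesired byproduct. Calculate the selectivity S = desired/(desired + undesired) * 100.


Selectivity = desired / (desired + undesired) * 100
Total products = 345 + 14 = 359 mol/h
S = 345 / 359 * 100
= 0.9610 * 100
= 96.10 %

96.10 %


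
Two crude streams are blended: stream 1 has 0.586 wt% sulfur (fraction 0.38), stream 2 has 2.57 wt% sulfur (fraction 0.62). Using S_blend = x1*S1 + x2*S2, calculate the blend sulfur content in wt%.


Linear sulfur blending: S_blend = x1*S1 + x2*S2
Contribution 1: 0.38 * 0.586 = 0.22268 wt%
Contribution 2: 0.62 * 2.57 = 1.5934 wt%
S_blend = 0.22268 + 1.5934 = 1.81608

1.81608 wt%


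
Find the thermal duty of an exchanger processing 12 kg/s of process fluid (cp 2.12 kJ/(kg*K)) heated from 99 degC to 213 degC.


Q = m_dot * cp * delta_T
delta_T = 213 - 99 = 114 K
Q = 12 * 2.12 * 114
= 25.44 * 114
= 2900.16 kW

2900.16 kW


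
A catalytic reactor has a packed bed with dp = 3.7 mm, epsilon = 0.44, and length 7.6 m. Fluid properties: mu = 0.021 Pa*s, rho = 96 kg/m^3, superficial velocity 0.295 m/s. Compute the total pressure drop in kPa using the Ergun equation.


dp = 3.7 mm = 0.0037 m
Viscous term = 150*0.021*0.295*(1-0.44)^2 / (0.0037^2*0.44^3) = 249889
Inertial term = 1.75*96*0.295^2*(1-0.44) / (0.0037*0.44^3) = 25976.6
dP/L = 249889 + 25976.6 = 275866 Pa/m
dP = 275866 * 7.6 / 1000 = 2097 kPa

2097 kPa


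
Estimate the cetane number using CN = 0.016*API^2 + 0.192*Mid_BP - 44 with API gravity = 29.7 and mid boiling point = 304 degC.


CN = 0.016 * 29.7^2 + 0.192 * 304 - 44
CN = 14.11344 + 58.368 - 44 = 28.48144

28.48144


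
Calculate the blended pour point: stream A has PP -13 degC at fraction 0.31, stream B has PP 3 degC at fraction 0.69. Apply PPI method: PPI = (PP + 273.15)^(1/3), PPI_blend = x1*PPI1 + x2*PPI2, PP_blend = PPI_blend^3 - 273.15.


PPI_1 = (-13 + 273.15)^(1/3) = 6.383731
PPI_2 = (3 + 273.15)^(1/3) = 6.512009
PPI_blend = 0.31 * 6.383731 + 0.69 * 6.512009 = 6.472243
PP_blend = 6.472243^3 - 273.15 = 271.1218 - 273.15 = -2.03

-2.03 degC


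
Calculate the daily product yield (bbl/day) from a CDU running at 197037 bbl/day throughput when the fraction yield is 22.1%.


Crude throughput = 197037 bbl/day
Fraction yield = 22.1%
yield = throughput * fraction / 100
yield = 197037 * 22.1 / 100 = 43545.177

43545.177 bbl/day


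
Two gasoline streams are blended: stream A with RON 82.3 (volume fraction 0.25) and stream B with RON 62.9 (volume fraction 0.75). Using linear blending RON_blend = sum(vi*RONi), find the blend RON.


Linear blending: RON_blend = sum(vi * RONi)
Contribution 1: 0.25 * 82.3 = 20.575
Contribution 2: 0.75 * 62.9 = 47.175
RON_blend = 20.575 + 47.175 = 67.75

67.75


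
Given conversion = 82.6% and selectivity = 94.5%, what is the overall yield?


Overall yield = conversion (%) * selectivity (%) / 100
Conversion = 82.6%, Selectivity = 94.5%
Y = 82.6 * 94.5 / 100
= 78.057 %

78.057 %


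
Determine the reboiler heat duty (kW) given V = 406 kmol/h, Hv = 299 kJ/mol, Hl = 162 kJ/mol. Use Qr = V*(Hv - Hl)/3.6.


Qr = 406 * (299 - 162) / 3.6 = 406 * 137 / 3.6 = 15450

15450 kW


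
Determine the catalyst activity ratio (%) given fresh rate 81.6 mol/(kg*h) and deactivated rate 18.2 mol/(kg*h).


Activity (%) = (rate_used / rate_fresh) * 100
rate_used = 18.2, rate_fresh = 81.6
= (18.2 / 81.6) * 100
= 0.2230 * 100 = 22.30

22.30 %


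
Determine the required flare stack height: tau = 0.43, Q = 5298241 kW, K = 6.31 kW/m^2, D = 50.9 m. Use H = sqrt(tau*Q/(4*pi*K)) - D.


tau*Q/(4*pi*K) = 0.43 * 5298241 / (4 * pi * 6.31) = 28731.7
sqrt(28731.7) = 169.504
H = 169.504 - 50.9 = 118.6

118.6 m


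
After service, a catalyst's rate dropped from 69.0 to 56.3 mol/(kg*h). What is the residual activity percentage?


Activity (%) = (rate_used / rate_fresh) * 100
rate_used = 56.3, rate_fresh = 69.0
= (56.3 / 69.0) * 100
= 0.8159 * 100 = 81.59

81.59 %


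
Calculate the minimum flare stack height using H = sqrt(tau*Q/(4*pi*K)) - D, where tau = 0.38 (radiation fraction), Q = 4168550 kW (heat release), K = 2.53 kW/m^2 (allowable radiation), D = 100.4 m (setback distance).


tau*Q/(4*pi*K) = 0.38 * 4168550 / (4 * pi * 2.53) = 49824
sqrt(49824) = 223.213
H = 223.213 - 100.4 = 122.8

122.8 m


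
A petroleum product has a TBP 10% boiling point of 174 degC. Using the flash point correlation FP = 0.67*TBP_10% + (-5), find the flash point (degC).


FP = 0.67 * 174 + (-5) = 111.58

111.58 degC


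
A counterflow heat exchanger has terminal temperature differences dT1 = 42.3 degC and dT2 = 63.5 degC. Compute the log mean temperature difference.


LMTD = (dT1 - dT2) / ln(dT1/dT2)
= (42.3 - 63.5) / ln(42.3 / 63.5) = -21.2 / -0.406253 = 52.18

52.18 degC


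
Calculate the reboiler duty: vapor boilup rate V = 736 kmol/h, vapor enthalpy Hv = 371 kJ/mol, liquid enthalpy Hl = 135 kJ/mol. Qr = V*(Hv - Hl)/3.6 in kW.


Qr = 736 * (371 - 135) / 3.6 = 736 * 236 / 3.6 = 48250

48250 kW


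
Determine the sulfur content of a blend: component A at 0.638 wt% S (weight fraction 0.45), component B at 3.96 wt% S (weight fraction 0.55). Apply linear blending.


Linear sulfur blending: S_blend = x1*S1 + x2*S2
Contribution 1: 0.45 * 0.638 = 0.2871 wt%
Contribution 2: 0.55 * 3.96 = 2.178 wt%
S_blend = 0.2871 + 2.178 = 2.4651

2.4651 wt%


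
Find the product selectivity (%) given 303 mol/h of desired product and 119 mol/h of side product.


Selectivity = desired / (desired + undesired) * 100
Total products = 303 + 119 = 422 mol/h
S = 303 / 422 * 100
= 0.7180 * 100
= 71.80 %

71.80 %


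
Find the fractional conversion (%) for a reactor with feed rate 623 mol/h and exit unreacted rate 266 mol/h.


X = (F_in - F_out) / F_in * 100
Moles reacted = 623 - 266 = 357
X = 357 / 623 * 100
= 0.5730 * 100
= 57.30 %

57.30 %


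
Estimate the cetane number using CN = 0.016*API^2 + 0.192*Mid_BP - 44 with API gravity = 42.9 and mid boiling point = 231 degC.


CN = 0.016 * 42.9^2 + 0.192 * 231 - 44
CN = 29.44656 + 44.352 - 44 = 29.79856

29.79856


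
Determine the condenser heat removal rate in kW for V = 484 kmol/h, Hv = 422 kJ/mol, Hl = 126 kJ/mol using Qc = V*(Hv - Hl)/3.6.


Qc = 484 * (422 - 126) / 3.6 = 484 * 296 / 3.6 = 39800

39800 kW


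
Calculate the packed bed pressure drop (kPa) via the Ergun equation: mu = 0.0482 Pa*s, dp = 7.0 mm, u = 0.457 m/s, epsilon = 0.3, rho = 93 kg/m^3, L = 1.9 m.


dp = 7.0 mm = 0.007 m
Viscous term = 150*0.0482*0.457*(1-0.3)^2 / (0.007^2*0.3^3) = 1223740
Inertial term = 1.75*93*0.457^2*(1-0.3) / (0.007*0.3^3) = 125890
dP/L = 1223740 + 125890 = 1349630 Pa/m
dP = 1349630 * 1.9 / 1000 = 2564 kPa

2564 kPa


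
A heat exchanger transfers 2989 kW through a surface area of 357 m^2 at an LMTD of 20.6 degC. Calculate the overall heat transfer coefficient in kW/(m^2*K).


From Q = U*A*LMTD, U = Q / (A * LMTD)
U = 2989 / (357 * 20.6) = 2989 / 7354.2 = 0.4064

0.4064 kW/(m^2*K)


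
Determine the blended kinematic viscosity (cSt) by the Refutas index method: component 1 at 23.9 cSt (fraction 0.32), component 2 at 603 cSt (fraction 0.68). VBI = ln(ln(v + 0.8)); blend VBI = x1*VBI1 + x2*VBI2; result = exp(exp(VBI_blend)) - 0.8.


Refutas method: VBN_i = 14.534*ln(ln(visc_i + 0.8)) + 10.975, blended linearly by mass fraction; since VBN is linear in VBI_i = ln(ln(visc_i + 0.8)) and the fractions sum to 1, blend VBI directly: visc = exp(exp(VBI_blend)) - 0.8
VBI_1 = ln(ln(23.9 + 0.8)) = 1.16527
VBI_2 = ln(ln(603 + 0.8)) = 1.8568
VBI_blend = 0.32 * 1.16527 + 0.68 * 1.8568 = 1.63551
visc_blend = exp(exp(1.63551)) - 0.8 = 168.6

168.6 cSt


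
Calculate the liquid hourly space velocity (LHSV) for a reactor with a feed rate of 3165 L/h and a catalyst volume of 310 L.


LHSV = volumetric feed rate / catalyst volume
= 3165 L/h / 310 L
= 10.21 h^-1

10.21 h^-1


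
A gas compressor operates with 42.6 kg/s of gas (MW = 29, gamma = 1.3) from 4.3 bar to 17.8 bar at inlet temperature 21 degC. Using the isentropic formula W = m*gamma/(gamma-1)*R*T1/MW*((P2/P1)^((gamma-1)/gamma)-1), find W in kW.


Isentropic work: W = m*(gamma/(gamma-1))*(R*T1/MW)*((P2/P1)^((gamma-1)/gamma) - 1)
T1 = 21 + 273.15 = 294.15 K
Pressure ratio = 17.8 / 4.3 = 4.13953
Exponent = (1.3 - 1)/1.3 = 0.230769
(P2/P1)^exp - 1 = 4.13953^0.230769 - 1 = 0.387948
W = 42.6 * 1.3 / 0.3 * 8.314 * 294.15 / 29 * 0.387948 = 6039

6039 kW


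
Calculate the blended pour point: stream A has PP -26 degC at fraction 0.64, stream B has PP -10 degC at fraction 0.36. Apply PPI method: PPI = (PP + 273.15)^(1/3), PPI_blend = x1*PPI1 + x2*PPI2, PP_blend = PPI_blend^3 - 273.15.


PPI_1 = (-26 + 273.15)^(1/3) = 6.275575
PPI_2 = (-10 + 273.15)^(1/3) = 6.408176
PPI_blend = 0.64 * 6.275575 + 0.36 * 6.408176 = 6.323311
PP_blend = 6.323311^3 - 273.15 = 252.8329 - 273.15 = -20.32

-20.32 degC


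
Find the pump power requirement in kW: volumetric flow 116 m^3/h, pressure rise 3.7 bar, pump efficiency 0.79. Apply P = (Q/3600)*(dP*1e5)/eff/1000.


Q = 116 / 3600 = 0.0322222 m^3/s
P = 0.0322222 * (3.7 * 1e5) / 0.79 / 1000 = 15.09

15.09 kW


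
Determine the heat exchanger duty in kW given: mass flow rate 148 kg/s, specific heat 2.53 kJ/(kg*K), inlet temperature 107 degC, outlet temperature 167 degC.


Q = m_dot * cp * delta_T
delta_T = 167 - 107 = 60 K
Q = 148 * 2.53 * 60
= 374.44 * 60
= 22466.4 kW

22466.4 kW


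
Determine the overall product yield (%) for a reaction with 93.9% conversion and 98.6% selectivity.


Overall yield = conversion (%) * selectivity (%) / 100
Conversion = 93.9%, Selectivity = 98.6%
Y = 93.9 * 98.6 / 100
= 92.5854 %

92.5854 %


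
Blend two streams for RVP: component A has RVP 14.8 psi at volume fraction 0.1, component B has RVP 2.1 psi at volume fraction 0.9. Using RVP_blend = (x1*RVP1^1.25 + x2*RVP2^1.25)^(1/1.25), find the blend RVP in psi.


Chevron index: RVP_blend = (sum xi*RVPi^1.25)^(1/1.25)
RVP^1.25 terms: 0.1 * 14.8^1.25 + 0.9 * 2.1^1.25 = 5.17805
RVP_blend = 5.17805^(1/1.25) = 3.727

3.727 psi


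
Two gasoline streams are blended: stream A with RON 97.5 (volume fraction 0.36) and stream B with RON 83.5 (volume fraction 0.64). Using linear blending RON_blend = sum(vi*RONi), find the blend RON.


Linear blending: RON_blend = sum(vi * RONi)
Contribution 1: 0.36 * 97.5 = 35.1
Contribution 2: 0.64 * 83.5 = 53.44
RON_blend = 35.1 + 53.44 = 88.54

88.54


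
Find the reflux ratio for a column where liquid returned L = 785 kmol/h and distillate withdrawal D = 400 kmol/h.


Reflux ratio definition: R = L / D (liquid returned / distillate withdrawn)
L = 785 kmol/h, D = 400 kmol/h
R = 785 / 400 = 1.962

1.962


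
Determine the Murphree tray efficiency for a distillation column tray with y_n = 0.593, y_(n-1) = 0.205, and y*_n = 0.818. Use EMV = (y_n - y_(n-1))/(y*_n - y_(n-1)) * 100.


Murphree vapor efficiency: EMV = (y_n - y_(n-1)) / (y*_n - y_(n-1)) * 100
EMV = (0.593 - 0.205) / (0.818 - 0.205) * 100 = 0.388 / 0.613 * 100 = 63.30

63.30 %


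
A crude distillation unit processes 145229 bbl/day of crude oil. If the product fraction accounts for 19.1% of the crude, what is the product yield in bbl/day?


Crude throughput = 145229 bbl/day
Fraction yield = 19.1%
yield = throughput * fraction / 100
yield = 145229 * 19.1 / 100 = 27738.739

27738.739 bbl/day


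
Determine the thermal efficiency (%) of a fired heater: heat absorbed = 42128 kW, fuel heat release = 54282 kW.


Furnace efficiency = Q_absorbed / Q_fuel * 100
= 42128 / 54282 * 100 = 77.61

77.61 %


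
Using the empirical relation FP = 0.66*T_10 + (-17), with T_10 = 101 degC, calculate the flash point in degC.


FP = 0.66 * 101 + (-17) = 49.66

49.66 degC


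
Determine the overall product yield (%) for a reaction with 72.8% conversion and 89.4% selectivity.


Overall yield = conversion (%) * selectivity (%) / 100
Conversion = 72.8%, Selectivity = 89.4%
Y = 72.8 * 89.4 / 100
= 65.0832 %

65.0832 %


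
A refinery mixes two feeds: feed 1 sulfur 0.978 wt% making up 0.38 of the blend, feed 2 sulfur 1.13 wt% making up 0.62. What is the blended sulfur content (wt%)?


Linear sulfur blending: S_blend = x1*S1 + x2*S2
Contribution 1: 0.38 * 0.978 = 0.37164 wt%
Contribution 2: 0.62 * 1.13 = 0.7006 wt%
S_blend = 0.37164 + 0.7006 = 1.07224

1.07224 wt%


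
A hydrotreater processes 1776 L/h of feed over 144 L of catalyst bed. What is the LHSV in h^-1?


LHSV = volumetric feed rate / catalyst volume
= 1776 L/h / 144 L
= 12.33 h^-1

12.33 h^-1


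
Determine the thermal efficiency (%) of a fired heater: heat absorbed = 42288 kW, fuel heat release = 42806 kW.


Furnace efficiency = Q_absorbed / Q_fuel * 100
= 42288 / 42806 * 100 = 98.79

98.79 %


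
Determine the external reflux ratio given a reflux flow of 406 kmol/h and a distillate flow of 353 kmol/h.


Reflux ratio definition: R = L / D (liquid returned / distillate withdrawn)
L = 406 kmol/h, D = 353 kmol/h
R = 406 / 353 = 1.150

1.150


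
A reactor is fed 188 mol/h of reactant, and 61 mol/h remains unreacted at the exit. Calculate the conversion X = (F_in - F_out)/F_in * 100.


X = (F_in - F_out) / F_in * 100
Moles reacted = 188 - 61 = 127
X = 127 / 188 * 100
= 0.6755 * 100
= 67.55 %

67.55 %


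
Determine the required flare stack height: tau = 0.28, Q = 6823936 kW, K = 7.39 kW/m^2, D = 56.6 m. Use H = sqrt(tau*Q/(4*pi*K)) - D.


tau*Q/(4*pi*K) = 0.28 * 6823936 / (4 * pi * 7.39) = 20574.9
sqrt(20574.9) = 143.44
H = 143.44 - 56.6 = 86.84

86.84 m


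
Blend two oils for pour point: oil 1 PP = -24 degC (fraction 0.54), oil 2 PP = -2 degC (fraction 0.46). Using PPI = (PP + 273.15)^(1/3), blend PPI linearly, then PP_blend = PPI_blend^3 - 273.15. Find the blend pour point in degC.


PPI_1 = (-24 + 273.15)^(1/3) = 6.292458
PPI_2 = (-2 + 273.15)^(1/3) = 6.472467
PPI_blend = 0.54 * 6.292458 + 0.46 * 6.472467 = 6.375262
PP_blend = 6.375262^3 - 273.15 = 259.1159 - 273.15 = -14.03

-14.03 degC


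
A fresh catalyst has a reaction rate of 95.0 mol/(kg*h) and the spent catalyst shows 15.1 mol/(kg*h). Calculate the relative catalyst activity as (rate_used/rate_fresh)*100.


Activity (%) = (rate_used / rate_fresh) * 100
rate_used = 15.1, rate_fresh = 95.0
= (15.1 / 95.0) * 100
= 0.1589 * 100 = 15.89

15.89 %
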